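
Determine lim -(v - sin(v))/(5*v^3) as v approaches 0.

Direct substitution gives 0/0.
Apply L'Hôpital: lim (1 - cos(v))/(-15*v^2), still 0/0.
Apply L'Hôpital: lim (sin(v))/(-30*v), still 0/0.
After 3 applications of L'Hôpital's rule the quotient is (cos(v))/(-30); substituting v = 0 gives -1/30.

-1/30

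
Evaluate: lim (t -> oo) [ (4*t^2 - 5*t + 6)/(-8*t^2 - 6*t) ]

-1/2

Numerator and denominator both have degree 2.
Dividing every term by t^2, all lower-order terms vanish and the limit is the ratio of leading coefficients, 4/(-8) = -1/2.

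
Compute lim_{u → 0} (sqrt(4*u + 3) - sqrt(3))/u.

A 0/0 form; rationalise with √(3 + 4u) + √3. This collapses the numerator to 4u, leaving 4/(√(3 + 4u) + √3) → 4/(2√3) = 2*√(3)/3.

2*√(3)/3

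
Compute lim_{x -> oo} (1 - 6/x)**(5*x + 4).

e^(-30)

The base → 1 and the exponent → ∞: a 1^∞ form.
Take logarithms: (5x + 4)·ln(1 - 6/x). Since ln(1+u) ~ u for small u, this behaves like (5x)·(-6/x) → -30.
So the limit is e^(-30).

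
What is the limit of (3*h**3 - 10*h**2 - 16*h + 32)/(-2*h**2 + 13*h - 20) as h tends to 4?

-16

Since h = 4 makes numerator and denominator zero, (h - 4) divides both.
Cancelling it gives (3*h^2 + 2*h - 8)/(5 - 2*h); now plug in h = 4 to get -16.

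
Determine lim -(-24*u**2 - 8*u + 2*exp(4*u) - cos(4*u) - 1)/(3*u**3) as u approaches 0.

-64/9

Substitution gives 0/0 (the numerator vanishes to order 3).
Expand each term to order u^3: the coefficient of u^3 in −cos(4u) is 0 and in 2·e^(4u) is 64/3.
Lower-order terms cancel with the polynomial part, so the numerator is (64/3)·u^3 + o(u^3), and the limit is (64/3)/(-3) = -64/9.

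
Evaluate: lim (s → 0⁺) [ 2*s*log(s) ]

This is a 0·(−∞) form. Rewrite as 2·ln(s) / s^(−1) and apply L'Hôpital:
the derivative quotient is 2·(1/s) / (−1·s^(−2)) = (-2/1)·s^1 → 0.

0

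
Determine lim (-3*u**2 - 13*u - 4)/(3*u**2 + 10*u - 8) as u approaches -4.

-11/14

At u = -4 both the top and bottom vanish — a removable singularity. Factoring out (u + 4) from each leaves (-3*u - 1)/(3*u - 2), which at u = -4 equals -11/14.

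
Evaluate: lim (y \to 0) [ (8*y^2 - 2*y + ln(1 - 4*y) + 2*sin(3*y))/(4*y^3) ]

-91/12

Substitution gives 0/0; apply L'Hôpital's rule 3 times.
After differentiating numerator and denominator 3 times the quotient is (-54*cos(3*y) + 128/(4*y - 1)^3)/(24); at y = 0 this is -91/12.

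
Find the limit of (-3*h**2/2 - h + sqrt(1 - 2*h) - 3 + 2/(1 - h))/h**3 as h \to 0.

3/2

Substitution gives 0/0; apply L'Hôpital's rule 3 times.
After differentiating numerator and denominator 3 times the quotient is (12/(h - 1)^4 - 3/(1 - 2*h)^(5/2))/(6); at h = 0 this is 3/2.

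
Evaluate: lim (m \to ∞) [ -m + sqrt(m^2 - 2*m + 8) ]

-1

An ∞ − ∞ form. Rationalising with the conjugate, the difference becomes (-2m + 8) / (√(m^2 - 2*m + 8) + m).
For large m the denominator behaves like 2·m, so the quotient tends to -2/2 = -1.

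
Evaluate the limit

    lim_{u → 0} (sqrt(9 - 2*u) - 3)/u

Substitution gives 0/0. Multiply numerator and denominator by the conjugate √(9 - 2u) + √9.
The numerator becomes (9 - 2u) − 9 = -2u, so the expression simplifies to -2/(√(9 - 2u) + √9).
Letting u → 0 gives -2/(2√9) = -1/3.

-1/3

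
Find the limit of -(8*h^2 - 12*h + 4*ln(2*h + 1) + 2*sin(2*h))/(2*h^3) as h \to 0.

-4

Substitution gives 0/0; apply L'Hôpital's rule 3 times.
After differentiating numerator and denominator 3 times the quotient is (-16*cos(2*h) + 64/(2*h + 1)^3)/(-12); at h = 0 this is -4.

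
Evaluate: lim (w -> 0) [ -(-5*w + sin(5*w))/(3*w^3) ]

125/18

Direct substitution gives 0/0.
Apply L'Hôpital: lim (5*cos(5*w) - 5)/(-9*w^2), still 0/0.
Apply L'Hôpital: lim (-25*sin(5*w))/(-18*w), still 0/0.
After 3 applications of L'Hôpital's rule the quotient is (-125*cos(5*w))/(-18); substituting w = 0 gives 125/18.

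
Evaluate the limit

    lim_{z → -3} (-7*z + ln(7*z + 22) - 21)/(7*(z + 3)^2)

Direct substitution gives 0/0.
Apply L'Hôpital: lim (-7 + 7/(7*z + 22))/(14*z + 42), still 0/0.
After 2 applications of L'Hôpital's rule the quotient is (-49/(7*z + 22)^2)/(14); substituting z = -3 gives -7/2.

-7/2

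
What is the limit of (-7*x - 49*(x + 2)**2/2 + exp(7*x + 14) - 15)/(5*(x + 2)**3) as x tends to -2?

343/30

Direct substitution gives 0/0.
Apply L'Hôpital: lim (-49*x + 7*e^(7*x + 14) - 105)/(15*(x + 2)^2), still 0/0.
Apply L'Hôpital: lim (49*e^(7*x + 14) - 49)/(30*x + 60), still 0/0.
After 3 applications of L'Hôpital's rule the quotient is (343*e^(7*x + 14))/(30); substituting x = -2 gives 343/30.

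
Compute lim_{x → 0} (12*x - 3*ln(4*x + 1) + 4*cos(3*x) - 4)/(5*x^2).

Substitution gives 0/0; apply L'Hôpital's rule 2 times.
After differentiating numerator and denominator 2 times the quotient is (-36*cos(3*x) + 48/(4*x + 1)^2)/(10); at x = 0 this is 6/5.

6/5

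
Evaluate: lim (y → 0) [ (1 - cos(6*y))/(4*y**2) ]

Substitution gives 0/0.
Use (1 − cos u)/u² → 1/2 with u = 6y: the limit is 6²/(2·4) = 9/2.

9/2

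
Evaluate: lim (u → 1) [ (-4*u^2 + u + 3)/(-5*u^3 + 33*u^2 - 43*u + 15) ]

At u = 1 both the top and bottom vanish — a removable singularity. Factoring out (u - 1) from each leaves (-4*u - 3)/(-5*u^2 + 28*u - 15), which at u = 1 equals -7/8.

-7/8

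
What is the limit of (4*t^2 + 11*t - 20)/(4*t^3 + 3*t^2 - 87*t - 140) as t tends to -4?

-7/27

Since t = -4 makes numerator and denominator zero, (t + 4) divides both.
Cancelling it gives (4*t - 5)/(4*t^2 - 13*t - 35); now plug in t = -4 to get -7/27.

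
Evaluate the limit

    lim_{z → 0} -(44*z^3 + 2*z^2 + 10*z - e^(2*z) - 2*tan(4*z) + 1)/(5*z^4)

2/15

Substitution gives 0/0 (the numerator vanishes to order 4).
Expand each term to order z^4: the coefficient of z^4 in -2·tan(4z) is 0 and in −e^(2z) is -2/3.
Lower-order terms cancel with the polynomial part, so the numerator is (-2/3)·z^4 + o(z^4), and the limit is (-2/3)/(-5) = 2/15.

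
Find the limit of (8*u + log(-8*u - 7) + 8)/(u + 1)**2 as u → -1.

Direct substitution gives 0/0.
Apply L'Hôpital: lim (8 - 8/(-8*u - 7))/(2*u + 2), still 0/0.
After 2 applications of L'Hôpital's rule the quotient is (-64/(-8*u - 7)^2)/(2); substituting u = -1 gives -32.

-32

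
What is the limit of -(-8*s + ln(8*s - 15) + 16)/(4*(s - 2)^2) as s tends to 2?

8

Direct substitution gives 0/0.
Apply L'Hôpital: lim (-8 + 8/(8*s - 15))/(16 - 8*s), still 0/0.
After 2 applications of L'Hôpital's rule the quotient is (-64/(8*s - 15)^2)/(-8); substituting s = 2 gives 8.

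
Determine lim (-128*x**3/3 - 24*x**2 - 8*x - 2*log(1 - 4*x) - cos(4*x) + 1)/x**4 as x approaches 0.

352/3

Substitution gives 0/0 (the numerator vanishes to order 4).
Expand each term to order x^4: the coefficient of x^4 in -2·ln(1 - 4x) is 128 and in −cos(4x) is -32/3.
Lower-order terms cancel with the polynomial part, so the numerator is (352/3)·x^4 + o(x^4), and the limit is (352/3)/(1) = 352/3.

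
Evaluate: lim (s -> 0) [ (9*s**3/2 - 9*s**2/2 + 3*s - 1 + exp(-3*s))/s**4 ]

27/8

Direct substitution gives 0/0.
Apply L'Hôpital: lim (27*s^2/2 - 9*s + 3 - 3*e^(-3*s))/(4*s^3), still 0/0.
Apply L'Hôpital: lim (27*s - 9 + 9*e^(-3*s))/(12*s^2), still 0/0.
Apply L'Hôpital: lim (27 - 27*e^(-3*s))/(24*s), still 0/0.
After 4 applications of L'Hôpital's rule the quotient is (81*e^(-3*s))/(24); substituting s = 0 gives 27/8.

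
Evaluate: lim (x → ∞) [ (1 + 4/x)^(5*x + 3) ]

Let L be the limit and take ln: ln L = lim (5x + 3)·ln(1 + 4/x) = lim (5x + 3)·(4/x + O(1/x²)) = 20.
Hence L = e^(20).

e^(20)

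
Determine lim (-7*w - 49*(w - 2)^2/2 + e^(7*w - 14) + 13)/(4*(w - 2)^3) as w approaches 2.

Direct substitution gives 0/0.
Apply L'Hôpital: lim (-49*w + 7*e^(7*w - 14) + 91)/(12*(w - 2)^2), still 0/0.
Apply L'Hôpital: lim (49*e^(7*w - 14) - 49)/(24*w - 48), still 0/0.
After 3 applications of L'Hôpital's rule the quotient is (343*e^(7*w - 14))/(24); substituting w = 2 gives 343/24.

343/24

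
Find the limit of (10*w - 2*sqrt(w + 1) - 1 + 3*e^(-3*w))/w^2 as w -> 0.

55/4

Substitution gives 0/0 (the numerator vanishes to order 2).
Expand each term to order w^2: the coefficient of w^2 in 3·e^(-3w) is 27/2 and in -2·√(1 + w) is 1/4.
Lower-order terms cancel with the polynomial part, so the numerator is (55/4)·w^2 + o(w^2), and the limit is (55/4)/(1) = 55/4.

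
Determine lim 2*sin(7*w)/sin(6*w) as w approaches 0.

Substitution gives 0/0.
Divide numerator and denominator by w: sin(7w)/w → 7 and sin(6w)/w → 6, so the limit is 2·7/6 = 7/3.

7/3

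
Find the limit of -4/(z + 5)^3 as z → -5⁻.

As z → -5⁻, (z + 5) → 0⁻, so (z + 5)^3 → 0⁻ and -4/(z + 5)^3 → ∞.

∞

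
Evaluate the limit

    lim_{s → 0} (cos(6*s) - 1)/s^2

-18

Direct substitution gives 0/0.
Apply L'Hôpital: lim (-6*sin(6*s))/(2*s), still 0/0.
After 2 applications of L'Hôpital's rule the quotient is (-36*cos(6*s))/(2); substituting s = 0 gives -18.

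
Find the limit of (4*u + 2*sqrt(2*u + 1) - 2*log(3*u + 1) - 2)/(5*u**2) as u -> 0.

Substitution gives 0/0; apply L'Hôpital's rule 2 times.
After differentiating numerator and denominator 2 times the quotient is (18/(3*u + 1)^2 - 2/(2*u + 1)^(3/2))/(10); at u = 0 this is 8/5.

8/5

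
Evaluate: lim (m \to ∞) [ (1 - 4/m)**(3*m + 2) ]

Let L be the limit and take ln: ln L = lim (3m + 2)·ln(1 - 4/m) = lim (3m + 2)·(-4/m + O(1/m²)) = -12.
Hence L = e^(-12).

e^(-12)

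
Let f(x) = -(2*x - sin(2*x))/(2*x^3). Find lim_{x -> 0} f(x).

-2/3

Direct substitution gives 0/0.
Apply L'Hôpital: lim (2 - 2*cos(2*x))/(-6*x^2), still 0/0.
Apply L'Hôpital: lim (4*sin(2*x))/(-12*x), still 0/0.
After 3 applications of L'Hôpital's rule the quotient is (8*cos(2*x))/(-12); substituting x = 0 gives -2/3.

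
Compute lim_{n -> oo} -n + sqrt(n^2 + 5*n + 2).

5/2

An ∞ − ∞ form. Rationalising with the conjugate, the difference becomes (5n + 2) / (√(n^2 + 5*n + 2) + n).
For large n the denominator behaves like 2·n, so the quotient tends to 5/2 = 5/2.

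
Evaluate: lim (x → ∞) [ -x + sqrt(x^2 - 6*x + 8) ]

An ∞ − ∞ form. Rationalising with the conjugate, the difference becomes (-6x + 8) / (√(x^2 - 6*x + 8) + x).
For large x the denominator behaves like 2·x, so the quotient tends to -6/2 = -3.

-3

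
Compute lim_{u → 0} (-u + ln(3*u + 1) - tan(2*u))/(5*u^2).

Substitution gives 0/0; apply L'Hôpital's rule 2 times.
After differentiating numerator and denominator 2 times the quotient is (-8*tan(2*u)/cos(2*u)^2 - 9/(3*u + 1)^2)/(10); at u = 0 this is -9/10.

-9/10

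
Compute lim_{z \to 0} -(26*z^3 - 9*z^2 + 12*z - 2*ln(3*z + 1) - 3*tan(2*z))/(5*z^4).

Substitution gives 0/0 (the numerator vanishes to order 4).
Expand each term to order z^4: the coefficient of z^4 in -2·ln(1 + 3z) is 81/2 and in -3·tan(2z) is 0.
Lower-order terms cancel with the polynomial part, so the numerator is (81/2)·z^4 + o(z^4), and the limit is (81/2)/(-5) = -81/10.

-81/10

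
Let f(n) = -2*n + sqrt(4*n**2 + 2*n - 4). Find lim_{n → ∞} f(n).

1/2

This has the form ∞ − ∞. Multiply and divide by the conjugate √(4*n^2 + 2*n - 4) + 2n.
That gives (2n - 4) / (√(4*n^2 + 2*n - 4) + 2n).
Divide numerator and denominator by n: the limit is 2/(2·2) = 1/2.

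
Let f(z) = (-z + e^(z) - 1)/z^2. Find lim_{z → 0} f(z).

Direct substitution gives 0/0.
Apply L'Hôpital: lim (e^(z) - 1)/(2*z), still 0/0.
After 2 applications of L'Hôpital's rule the quotient is (e^(z))/(2); substituting z = 0 gives 1/2.

1/2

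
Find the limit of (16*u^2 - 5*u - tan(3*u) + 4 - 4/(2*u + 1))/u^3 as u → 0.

Substitution gives 0/0 (the numerator vanishes to order 3).
Expand each term to order u^3: the coefficient of u^3 in -4·1/(1 + 2u) is 32 and in −tan(3u) is -9.
Lower-order terms cancel with the polynomial part, so the numerator is (23)·u^3 + o(u^3), and the limit is (23)/(1) = 23.

23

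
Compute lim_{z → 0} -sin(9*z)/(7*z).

Substitution gives 0/0.
Write it as (9/(-7))·sin(9z)/(9z); since sin(u)/u → 1, the limit is -9/7.

-9/7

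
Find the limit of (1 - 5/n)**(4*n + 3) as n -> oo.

e^(-20)

The base → 1 and the exponent → ∞: a 1^∞ form.
Take logarithms: (4n + 3)·ln(1 - 5/n). Since ln(1+u) ~ u for small u, this behaves like (4n)·(-5/n) → -20.
So the limit is e^(-20).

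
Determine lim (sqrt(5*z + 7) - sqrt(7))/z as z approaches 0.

5*√(7)/14

Substitution gives 0/0. Multiply numerator and denominator by the conjugate √(7 + 5z) + √7.
The numerator becomes (7 + 5z) − 7 = 5z, so the expression simplifies to 5/(√(7 + 5z) + √7).
Letting z → 0 gives 5/(2√7) = 5*√(7)/14.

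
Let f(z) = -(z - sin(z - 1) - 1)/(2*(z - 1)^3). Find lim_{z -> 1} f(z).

-1/12

Direct substitution gives 0/0.
Apply L'Hôpital: lim (1 - cos(z - 1))/(-6*(z - 1)^2), still 0/0.
Apply L'Hôpital: lim (sin(z - 1))/(12 - 12*z), still 0/0.
After 3 applications of L'Hôpital's rule the quotient is (cos(z - 1))/(-12); substituting z = 1 gives -1/12.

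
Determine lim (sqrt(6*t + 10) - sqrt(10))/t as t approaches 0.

3*√(10)/10

A 0/0 form; rationalise with √(10 + 6t) + √10. This collapses the numerator to 6t, leaving 6/(√(10 + 6t) + √10) → 6/(2√10) = 3*√(10)/10.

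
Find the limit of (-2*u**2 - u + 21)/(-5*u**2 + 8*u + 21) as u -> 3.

Since u = 3 makes numerator and denominator zero, (u - 3) divides both.
Cancelling it gives (-2*u - 7)/(-5*u - 7); now plug in u = 3 to get 13/22.

13/22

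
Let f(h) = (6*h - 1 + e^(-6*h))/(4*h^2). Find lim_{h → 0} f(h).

9/2

Direct substitution gives 0/0.
Apply L'Hôpital: lim (6 - 6*e^(-6*h))/(8*h), still 0/0.
After 2 applications of L'Hôpital's rule the quotient is (36*e^(-6*h))/(8); substituting h = 0 gives 9/2.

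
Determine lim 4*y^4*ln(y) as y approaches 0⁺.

This is a 0·(−∞) form. Rewrite as 4·ln(y) / y^(−4) and apply L'Hôpital:
the derivative quotient is 4·(1/y) / (−4·y^(−5)) = (-4/4)·y^4 → 0.

0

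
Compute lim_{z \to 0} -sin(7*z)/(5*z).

-7/5

Substitution gives 0/0.
Write it as (7/(-5))·sin(7z)/(7z); since sin(u)/u → 1, the limit is -7/5.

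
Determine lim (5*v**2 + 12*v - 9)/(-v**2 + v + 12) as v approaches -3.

-18/7

Direct substitution gives 0/0, so factor. Both numerator and denominator have (v + 3) as a factor.
After cancelling, the expression reduces to (5*v - 3)/(4 - v).
Substituting v = -3 gives -18/7.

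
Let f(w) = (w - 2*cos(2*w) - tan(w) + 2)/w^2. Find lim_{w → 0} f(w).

Substitution gives 0/0; apply L'Hôpital's rule 2 times.
After differentiating numerator and denominator 2 times the quotient is (-2*sin(w)/cos(w)^3 + 8*cos(2*w))/(2); at w = 0 this is 4.

4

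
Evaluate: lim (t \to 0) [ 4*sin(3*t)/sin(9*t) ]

4/3

Substitution gives 0/0.
Divide numerator and denominator by t: sin(3t)/t → 3 and sin(9t)/t → 9, so the limit is 4·3/9 = 4/3.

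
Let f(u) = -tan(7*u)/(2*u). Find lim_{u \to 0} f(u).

-7/2

Substitution gives 0/0.
Since tan(θ)/θ → 1 as θ → 0, tan(7u)/(7u) → 1 and the limit is 7/(-2) = -7/2.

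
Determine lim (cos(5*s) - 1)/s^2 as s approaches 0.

Direct substitution gives 0/0.
Apply L'Hôpital: lim (-5*sin(5*s))/(2*s), still 0/0.
After 2 applications of L'Hôpital's rule the quotient is (-25*cos(5*s))/(2); substituting s = 0 gives -25/2.

-25/2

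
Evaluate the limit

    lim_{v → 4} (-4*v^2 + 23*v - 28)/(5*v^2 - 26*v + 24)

-9/14

Direct substitution gives 0/0, so factor. Both numerator and denominator have (v - 4) as a factor.
After cancelling, the expression reduces to (7 - 4*v)/(5*v - 6).
Substituting v = 4 gives -9/14.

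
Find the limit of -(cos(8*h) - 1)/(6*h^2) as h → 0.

16/3

Direct substitution gives 0/0.
Apply L'Hôpital: lim (-8*sin(8*h))/(-12*h), still 0/0.
After 2 applications of L'Hôpital's rule the quotient is (-64*cos(8*h))/(-12); substituting h = 0 gives 16/3.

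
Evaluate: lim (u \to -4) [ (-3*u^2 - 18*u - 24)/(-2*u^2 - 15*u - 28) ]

6

Since u = -4 makes numerator and denominator zero, (u + 4) divides both.
Cancelling it gives (-3*u - 6)/(-2*u - 7); now plug in u = -4 to get 6.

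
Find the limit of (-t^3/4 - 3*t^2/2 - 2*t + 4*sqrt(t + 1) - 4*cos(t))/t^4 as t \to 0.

Substitution gives 0/0 (the numerator vanishes to order 4).
Expand each term to order t^4: the coefficient of t^4 in 4·√(1 + t) is -5/32 and in -4·cos(t) is -1/6.
Lower-order terms cancel with the polynomial part, so the numerator is (-31/96)·t^4 + o(t^4), and the limit is (-31/96)/(1) = -31/96.

-31/96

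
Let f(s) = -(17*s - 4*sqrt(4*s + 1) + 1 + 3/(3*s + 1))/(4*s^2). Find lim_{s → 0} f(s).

Substitution gives 0/0 (the numerator vanishes to order 2).
Expand each term to order s^2: the coefficient of s^2 in 3·1/(1 + 3s) is 27 and in -4·√(1 + 4s) is 8.
Lower-order terms cancel with the polynomial part, so the numerator is (35)·s^2 + o(s^2), and the limit is (35)/(-4) = -35/4.

-35/4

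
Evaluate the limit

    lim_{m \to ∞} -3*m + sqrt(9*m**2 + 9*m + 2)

This has the form ∞ − ∞. Multiply and divide by the conjugate √(9*m^2 + 9*m + 2) + 3m.
That gives (9m + 2) / (√(9*m^2 + 9*m + 2) + 3m).
Divide numerator and denominator by m: the limit is 9/(2·3) = 3/2.

3/2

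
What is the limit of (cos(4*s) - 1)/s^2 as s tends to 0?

-8

Direct substitution gives 0/0.
Apply L'Hôpital: lim (-4*sin(4*s))/(2*s), still 0/0.
After 2 applications of L'Hôpital's rule the quotient is (-16*cos(4*s))/(2); substituting s = 0 gives -8.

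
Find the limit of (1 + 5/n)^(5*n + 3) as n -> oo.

Write it as [(1 + 5/n)^n]^(5) · (1 + 5/n)^(3). The bracketed term tends to e^(5) and the second factor to 1, so the limit is e^(25).

e^(25)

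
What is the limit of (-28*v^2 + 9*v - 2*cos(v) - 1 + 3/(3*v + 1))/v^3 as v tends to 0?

-81

Substitution gives 0/0; apply L'Hôpital's rule 3 times.
After differentiating numerator and denominator 3 times the quotient is (-2*sin(v) - 486/(3*v + 1)^4)/(6); at v = 0 this is -81.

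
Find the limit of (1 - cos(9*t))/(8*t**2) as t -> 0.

Substitution gives 0/0.
Use (1 − cos u)/u² → 1/2 with u = 9t: the limit is 9²/(2·8) = 81/16.

81/16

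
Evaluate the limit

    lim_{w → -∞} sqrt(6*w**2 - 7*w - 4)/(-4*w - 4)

√(6)/4

For large |w|, √(6*w^2 - 7*w - 4) ≈ √6·|w| and the denominator ≈ -4w.
Since w → −∞, |w| = −w, giving −√6/(-4) = √(6)/4.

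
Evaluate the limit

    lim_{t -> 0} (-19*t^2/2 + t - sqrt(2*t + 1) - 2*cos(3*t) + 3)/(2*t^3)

Substitution gives 0/0 (the numerator vanishes to order 3).
Expand each term to order t^3: the coefficient of t^3 in -2·cos(3t) is 0 and in −√(1 + 2t) is -1/2.
Lower-order terms cancel with the polynomial part, so the numerator is (-1/2)·t^3 + o(t^3), and the limit is (-1/2)/(2) = -1/4.

-1/4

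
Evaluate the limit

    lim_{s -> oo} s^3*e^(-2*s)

0

Write as s^3/e^{2s}, an ∞/∞ form.
Exponential growth dominates any polynomial, so repeated L'Hôpital (or the standard result) gives 0.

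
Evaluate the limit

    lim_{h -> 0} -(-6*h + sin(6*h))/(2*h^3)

Direct substitution gives 0/0.
Apply L'Hôpital: lim (6*cos(6*h) - 6)/(-6*h^2), still 0/0.
Apply L'Hôpital: lim (-36*sin(6*h))/(-12*h), still 0/0.
After 3 applications of L'Hôpital's rule the quotient is (-216*cos(6*h))/(-12); substituting h = 0 gives 18.

18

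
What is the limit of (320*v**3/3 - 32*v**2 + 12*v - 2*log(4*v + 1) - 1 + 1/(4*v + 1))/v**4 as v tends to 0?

Substitution gives 0/0; apply L'Hôpital's rule 4 times.
After differentiating numerator and denominator 4 times the quotient is (3072*(4*v + 3)/(4*v + 1)^5)/(24); at v = 0 this is 384.

384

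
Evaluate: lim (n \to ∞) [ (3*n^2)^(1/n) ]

1

Base → ∞ and exponent → 0: an ∞^0 form.
Take logs: (1/n)·ln(3·n^2) = (ln 3 + 2·ln n)/n → 0.
So the limit is e^0 = 1.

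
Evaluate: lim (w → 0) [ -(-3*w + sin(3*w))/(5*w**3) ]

Direct substitution gives 0/0.
Apply L'Hôpital: lim (3*cos(3*w) - 3)/(-15*w^2), still 0/0.
Apply L'Hôpital: lim (-9*sin(3*w))/(-30*w), still 0/0.
After 3 applications of L'Hôpital's rule the quotient is (-27*cos(3*w))/(-30); substituting w = 0 gives 9/10.

9/10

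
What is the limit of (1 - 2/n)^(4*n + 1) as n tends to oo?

Let L be the limit and take ln: ln L = lim (4n + 1)·ln(1 - 2/n) = lim (4n + 1)·(-2/n + O(1/n²)) = -8.
Hence L = e^(-8).

e^(-8)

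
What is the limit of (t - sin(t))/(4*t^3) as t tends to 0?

1/24

Direct substitution gives 0/0.
Apply L'Hôpital: lim (1 - cos(t))/(12*t^2), still 0/0.
Apply L'Hôpital: lim (sin(t))/(24*t), still 0/0.
After 3 applications of L'Hôpital's rule the quotient is (cos(t))/(24); substituting t = 0 gives 1/24.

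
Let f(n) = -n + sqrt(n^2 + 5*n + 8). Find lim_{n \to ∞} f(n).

5/2

An ∞ − ∞ form. Rationalising with the conjugate, the difference becomes (5n + 8) / (√(n^2 + 5*n + 8) + n).
For large n the denominator behaves like 2·n, so the quotient tends to 5/2 = 5/2.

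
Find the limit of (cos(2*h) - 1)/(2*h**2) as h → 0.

Direct substitution gives 0/0.
Apply L'Hôpital: lim (-2*sin(2*h))/(4*h), still 0/0.
After 2 applications of L'Hôpital's rule the quotient is (-4*cos(2*h))/(4); substituting h = 0 gives -1.

-1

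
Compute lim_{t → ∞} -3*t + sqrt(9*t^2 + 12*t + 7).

2

An ∞ − ∞ form. Rationalising with the conjugate, the difference becomes (12t + 7) / (√(9*t^2 + 12*t + 7) + 3t).
For large t the denominator behaves like 2·3t, so the quotient tends to 12/6 = 2.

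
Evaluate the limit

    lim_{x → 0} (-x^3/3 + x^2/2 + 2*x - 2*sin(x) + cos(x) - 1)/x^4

Substitution gives 0/0; apply L'Hôpital's rule 4 times.
After differentiating numerator and denominator 4 times the quotient is (-2*sin(x) + cos(x))/(24); at x = 0 this is 1/24.

1/24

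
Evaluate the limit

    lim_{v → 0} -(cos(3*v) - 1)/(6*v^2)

Direct substitution gives 0/0.
Apply L'Hôpital: lim (-3*sin(3*v))/(-12*v), still 0/0.
After 2 applications of L'Hôpital's rule the quotient is (-9*cos(3*v))/(-12); substituting v = 0 gives 3/4.

3/4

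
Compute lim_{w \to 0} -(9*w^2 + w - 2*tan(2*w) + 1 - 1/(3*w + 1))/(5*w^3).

Substitution gives 0/0 (the numerator vanishes to order 3).
Expand each term to order w^3: the coefficient of w^3 in −1/(1 + 3w) is 27 and in -2·tan(2w) is -16/3.
Lower-order terms cancel with the polynomial part, so the numerator is (65/3)·w^3 + o(w^3), and the limit is (65/3)/(-5) = -13/3.

-13/3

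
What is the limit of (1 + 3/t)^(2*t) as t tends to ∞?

e^(6)

Let L be the limit and take ln: ln L = lim (2t)·ln(1 + 3/t) = lim (2t)·(3/t + O(1/t²)) = 6.
Hence L = e^(6).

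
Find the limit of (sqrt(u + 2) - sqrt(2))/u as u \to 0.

A 0/0 form; rationalise with √(2 + u) + √2. This collapses the numerator to u, leaving 1/(√(2 + u) + √2) → 1/(2√2) = √(2)/4.

√(2)/4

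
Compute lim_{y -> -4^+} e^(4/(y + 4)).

∞

As y → -4⁺, 4/(y + 4) → +∞, so e^(4/(y + 4)) → ∞.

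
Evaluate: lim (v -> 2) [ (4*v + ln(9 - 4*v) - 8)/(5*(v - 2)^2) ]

-8/5

Direct substitution gives 0/0.
Apply L'Hôpital: lim (4 - 4/(9 - 4*v))/(10*v - 20), still 0/0.
After 2 applications of L'Hôpital's rule the quotient is (-16/(9 - 4*v)^2)/(10); substituting v = 2 gives -8/5.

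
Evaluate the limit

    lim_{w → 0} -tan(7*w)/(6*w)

Substitution gives 0/0.
Since tan(u)/u → 1 as u → 0, tan(7w)/(7w) → 1 and the limit is 7/(-6) = -7/6.

-7/6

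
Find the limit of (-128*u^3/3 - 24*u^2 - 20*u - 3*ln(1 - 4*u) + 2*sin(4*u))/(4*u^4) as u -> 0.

Substitution gives 0/0 (the numerator vanishes to order 4).
Expand each term to order u^4: the coefficient of u^4 in 2·sin(4u) is 0 and in -3·ln(1 - 4u) is 192.
Lower-order terms cancel with the polynomial part, so the numerator is (192)·u^4 + o(u^4), and the limit is (192)/(4) = 48.

48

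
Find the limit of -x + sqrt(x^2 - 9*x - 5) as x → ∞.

-9/2

This has the form ∞ − ∞. Multiply and divide by the conjugate √(x^2 - 9*x - 5) + x.
That gives (-9x - 5) / (√(x^2 - 9*x - 5) + x).
Divide numerator and denominator by x: the limit is -9/(2·1) = -9/2.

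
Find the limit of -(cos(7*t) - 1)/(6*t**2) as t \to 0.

Direct substitution gives 0/0.
Apply L'Hôpital: lim (-7*sin(7*t))/(-12*t), still 0/0.
After 2 applications of L'Hôpital's rule the quotient is (-49*cos(7*t))/(-12); substituting t = 0 gives 49/12.

49/12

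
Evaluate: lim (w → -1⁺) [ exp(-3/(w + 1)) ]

0

As w → -1⁺, -3/(w + 1) → −∞, so e^(-3/(w + 1)) → 0.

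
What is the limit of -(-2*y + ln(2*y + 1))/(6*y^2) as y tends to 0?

Direct substitution gives 0/0.
Apply L'Hôpital: lim (-2 + 2/(2*y + 1))/(-12*y), still 0/0.
After 2 applications of L'Hôpital's rule the quotient is (-4/(2*y + 1)^2)/(-12); substituting y = 0 gives 1/3.

1/3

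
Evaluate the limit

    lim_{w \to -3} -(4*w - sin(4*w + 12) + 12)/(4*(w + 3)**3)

-8/3

Direct substitution gives 0/0.
Apply L'Hôpital: lim (4 - 4*cos(4*w + 12))/(-12*(w + 3)^2), still 0/0.
Apply L'Hôpital: lim (16*sin(4*w + 12))/(-24*w - 72), still 0/0.
After 3 applications of L'Hôpital's rule the quotient is (64*cos(4*w + 12))/(-24); substituting w = -3 gives -8/3.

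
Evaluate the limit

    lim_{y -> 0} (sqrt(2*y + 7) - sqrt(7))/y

A 0/0 form; rationalise with √(7 + 2y) + √7. This collapses the numerator to 2y, leaving 2/(√(7 + 2y) + √7) → 2/(2√7) = √(7)/7.

√(7)/7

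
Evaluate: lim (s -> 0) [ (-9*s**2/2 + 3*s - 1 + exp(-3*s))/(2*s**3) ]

-9/4

Direct substitution gives 0/0.
Apply L'Hôpital: lim (-9*s + 3 - 3*e^(-3*s))/(6*s^2), still 0/0.
Apply L'Hôpital: lim (-9 + 9*e^(-3*s))/(12*s), still 0/0.
After 3 applications of L'Hôpital's rule the quotient is (-27*e^(-3*s))/(12); substituting s = 0 gives -9/4.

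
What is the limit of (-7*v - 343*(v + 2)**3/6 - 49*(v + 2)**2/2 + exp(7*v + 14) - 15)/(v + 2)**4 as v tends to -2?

2401/24

Direct substitution gives 0/0.
Apply L'Hôpital: lim (-49*v - 343*(v + 2)^2/2 + 7*e^(7*v + 14) - 105)/(4*(v + 2)^3), still 0/0.
Apply L'Hôpital: lim (-343*v + 49*e^(7*v + 14) - 735)/(12*(v + 2)^2), still 0/0.
Apply L'Hôpital: lim (343*e^(7*v + 14) - 343)/(24*v + 48), still 0/0.
After 4 applications of L'Hôpital's rule the quotient is (2401*e^(7*v + 14))/(24); substituting v = -2 gives 2401/24.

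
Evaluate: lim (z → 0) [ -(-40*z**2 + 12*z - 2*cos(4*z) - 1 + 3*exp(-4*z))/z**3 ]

Substitution gives 0/0 (the numerator vanishes to order 3).
Expand each term to order z^3: the coefficient of z^3 in 3·e^(-4z) is -32 and in -2·cos(4z) is 0.
Lower-order terms cancel with the polynomial part, so the numerator is (-32)·z^3 + o(z^3), and the limit is (-32)/(-1) = 32.

32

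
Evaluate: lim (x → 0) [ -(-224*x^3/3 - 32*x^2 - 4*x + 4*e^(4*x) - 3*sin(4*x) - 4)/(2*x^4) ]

-64/3

Substitution gives 0/0; apply L'Hôpital's rule 4 times.
After differentiating numerator and denominator 4 times the quotient is (1024*e^(4*x) - 768*sin(4*x))/(-48); at x = 0 this is -64/3.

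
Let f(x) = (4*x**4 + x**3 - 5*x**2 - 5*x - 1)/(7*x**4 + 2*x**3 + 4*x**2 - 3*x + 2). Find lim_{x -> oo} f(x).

4/7

Numerator and denominator both have degree 4.
Dividing every term by x^4, all lower-order terms vanish and the limit is the ratio of leading coefficients, 4/(7) = 4/7.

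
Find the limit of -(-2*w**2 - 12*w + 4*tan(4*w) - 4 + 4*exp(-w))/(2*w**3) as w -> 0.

Substitution gives 0/0; apply L'Hôpital's rule 3 times.
After differentiating numerator and denominator 3 times the quotient is (4*(128*(3*tan(4*w)^2 + 1)*e^(w)/cos(4*w)^2 - 1)*e^(-w))/(-12); at w = 0 this is -127/3.

-127/3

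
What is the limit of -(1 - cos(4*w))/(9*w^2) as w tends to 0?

-8/9

Substitution gives 0/0.
Use (1 − cos u)/u² → 1/2 with u = 4w: the limit is 4²/(2·(-9)) = -8/9.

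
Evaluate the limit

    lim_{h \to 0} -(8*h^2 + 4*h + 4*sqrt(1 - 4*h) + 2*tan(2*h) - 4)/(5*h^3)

Substitution gives 0/0; apply L'Hôpital's rule 3 times.
After differentiating numerator and denominator 3 times the quotient is (96*tan(2*h)^2/cos(2*h)^2 + 32/cos(2*h)^2 - 96/(1 - 4*h)^(5/2))/(-30); at h = 0 this is 32/15.

32/15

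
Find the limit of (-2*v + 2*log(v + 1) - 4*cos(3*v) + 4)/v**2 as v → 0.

17

Substitution gives 0/0 (the numerator vanishes to order 2).
Expand each term to order v^2: the coefficient of v^2 in 2·ln(1 + v) is -1 and in -4·cos(3v) is 18.
Lower-order terms cancel with the polynomial part, so the numerator is (17)·v^2 + o(v^2), and the limit is (17)/(1) = 17.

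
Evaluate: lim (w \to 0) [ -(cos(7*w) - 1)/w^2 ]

Direct substitution gives 0/0.
Apply L'Hôpital: lim (-7*sin(7*w))/(-2*w), still 0/0.
After 2 applications of L'Hôpital's rule the quotient is (-49*cos(7*w))/(-2); substituting w = 0 gives 49/2.

49/2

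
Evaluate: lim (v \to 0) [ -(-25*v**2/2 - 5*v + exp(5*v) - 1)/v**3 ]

-125/6

Direct substitution gives 0/0.
Apply L'Hôpital: lim (-25*v + 5*e^(5*v) - 5)/(-3*v^2), still 0/0.
Apply L'Hôpital: lim (25*e^(5*v) - 25)/(-6*v), still 0/0.
After 3 applications of L'Hôpital's rule the quotient is (125*e^(5*v))/(-6); substituting v = 0 gives -125/6.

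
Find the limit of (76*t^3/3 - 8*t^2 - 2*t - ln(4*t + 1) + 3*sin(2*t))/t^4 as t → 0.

Substitution gives 0/0 (the numerator vanishes to order 4).
Expand each term to order t^4: the coefficient of t^4 in 3·sin(2t) is 0 and in −ln(1 + 4t) is 64.
Lower-order terms cancel with the polynomial part, so the numerator is (64)·t^4 + o(t^4), and the limit is (64)/(1) = 64.

64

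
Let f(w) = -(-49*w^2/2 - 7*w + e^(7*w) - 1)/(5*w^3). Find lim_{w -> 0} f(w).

Direct substitution gives 0/0.
Apply L'Hôpital: lim (-49*w + 7*e^(7*w) - 7)/(-15*w^2), still 0/0.
Apply L'Hôpital: lim (49*e^(7*w) - 49)/(-30*w), still 0/0.
After 3 applications of L'Hôpital's rule the quotient is (343*e^(7*w))/(-30); substituting w = 0 gives -343/30.

-343/30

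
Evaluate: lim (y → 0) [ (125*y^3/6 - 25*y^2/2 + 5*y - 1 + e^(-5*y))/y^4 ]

625/24

Direct substitution gives 0/0.
Apply L'Hôpital: lim (125*y^2/2 - 25*y + 5 - 5*e^(-5*y))/(4*y^3), still 0/0.
Apply L'Hôpital: lim (125*y - 25 + 25*e^(-5*y))/(12*y^2), still 0/0.
Apply L'Hôpital: lim (125 - 125*e^(-5*y))/(24*y), still 0/0.
After 4 applications of L'Hôpital's rule the quotient is (625*e^(-5*y))/(24); substituting y = 0 gives 625/24.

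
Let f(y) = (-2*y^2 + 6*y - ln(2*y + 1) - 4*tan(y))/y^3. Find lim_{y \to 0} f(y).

Substitution gives 0/0 (the numerator vanishes to order 3).
Expand each term to order y^3: the coefficient of y^3 in -4·tan(y) is -4/3 and in −ln(1 + 2y) is -8/3.
Lower-order terms cancel with the polynomial part, so the numerator is (-4)·y^3 + o(y^3), and the limit is (-4)/(1) = -4.

-4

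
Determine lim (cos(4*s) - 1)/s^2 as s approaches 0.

-8

Direct substitution gives 0/0.
Apply L'Hôpital: lim (-4*sin(4*s))/(2*s), still 0/0.
After 2 applications of L'Hôpital's rule the quotient is (-16*cos(4*s))/(2); substituting s = 0 gives -8.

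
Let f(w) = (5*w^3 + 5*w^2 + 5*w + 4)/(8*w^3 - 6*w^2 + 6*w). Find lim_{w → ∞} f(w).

5/8

Numerator and denominator both have degree 3.
Dividing every term by w^3, all lower-order terms vanish and the limit is the ratio of leading coefficients, 5/(8) = 5/8.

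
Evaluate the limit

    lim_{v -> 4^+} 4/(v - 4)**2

As v → 4⁺, (v - 4) → 0⁺, so (v - 4)^2 → 0⁺ and 4/(v - 4)^2 → ∞.

∞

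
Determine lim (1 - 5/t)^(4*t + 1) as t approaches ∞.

Write it as [(1 - 5/t)^t]^(4) · (1 - 5/t)^(1). The bracketed term tends to e^(-5) and the second factor to 1, so the limit is e^(-20).

e^(-20)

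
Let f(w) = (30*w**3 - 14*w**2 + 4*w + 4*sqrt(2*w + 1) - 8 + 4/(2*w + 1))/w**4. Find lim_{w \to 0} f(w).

123/2

Substitution gives 0/0 (the numerator vanishes to order 4).
Expand each term to order w^4: the coefficient of w^4 in 4·√(1 + 2w) is -5/2 and in 4·1/(1 + 2w) is 64.
Lower-order terms cancel with the polynomial part, so the numerator is (123/2)·w^4 + o(w^4), and the limit is (123/2)/(1) = 123/2.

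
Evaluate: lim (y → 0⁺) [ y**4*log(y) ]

0

This is a 0·(−∞) form. Rewrite as 1·ln(y) / y^(−4) and apply L'Hôpital:
the derivative quotient is 1·(1/y) / (−4·y^(−5)) = (-1/4)·y^4 → 0.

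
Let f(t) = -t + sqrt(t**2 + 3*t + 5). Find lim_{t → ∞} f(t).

3/2

An ∞ − ∞ form. Rationalising with the conjugate, the difference becomes (3t + 5) / (√(t^2 + 3*t + 5) + t).
For large t the denominator behaves like 2·t, so the quotient tends to 3/2 = 3/2.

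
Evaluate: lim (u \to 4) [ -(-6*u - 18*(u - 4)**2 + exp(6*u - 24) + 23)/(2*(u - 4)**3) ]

Direct substitution gives 0/0.
Apply L'Hôpital: lim (-36*u + 6*e^(6*u - 24) + 138)/(-6*(u - 4)^2), still 0/0.
Apply L'Hôpital: lim (36*e^(6*u - 24) - 36)/(48 - 12*u), still 0/0.
After 3 applications of L'Hôpital's rule the quotient is (216*e^(6*u - 24))/(-12); substituting u = 4 gives -18.

-18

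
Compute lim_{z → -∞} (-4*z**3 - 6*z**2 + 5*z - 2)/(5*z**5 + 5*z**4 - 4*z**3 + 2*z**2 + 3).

0

The denominator has degree 5 and the numerator degree 3. Dividing numerator and denominator by z^5 sends every term to 0 except the leading denominator term, so the limit is 0.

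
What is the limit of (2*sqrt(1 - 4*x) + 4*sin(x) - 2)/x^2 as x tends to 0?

Substitution gives 0/0; apply L'Hôpital's rule 2 times.
After differentiating numerator and denominator 2 times the quotient is (-4*sin(x) - 8/(1 - 4*x)^(3/2))/(2); at x = 0 this is -4.

-4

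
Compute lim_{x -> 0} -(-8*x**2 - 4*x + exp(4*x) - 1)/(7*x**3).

-32/21

Direct substitution gives 0/0.
Apply L'Hôpital: lim (-16*x + 4*e^(4*x) - 4)/(-21*x^2), still 0/0.
Apply L'Hôpital: lim (16*e^(4*x) - 16)/(-42*x), still 0/0.
After 3 applications of L'Hôpital's rule the quotient is (64*e^(4*x))/(-42); substituting x = 0 gives -32/21.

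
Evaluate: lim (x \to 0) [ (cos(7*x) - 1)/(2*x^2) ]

-49/4

Direct substitution gives 0/0.
Apply L'Hôpital: lim (-7*sin(7*x))/(4*x), still 0/0.
After 2 applications of L'Hôpital's rule the quotient is (-49*cos(7*x))/(4); substituting x = 0 gives -49/4.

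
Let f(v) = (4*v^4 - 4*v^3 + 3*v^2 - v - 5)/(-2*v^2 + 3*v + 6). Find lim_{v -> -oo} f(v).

-∞

The numerator has higher degree (4 > 2); the quotient behaves like (4/(-2))·v^2 for large |v|.
As v → −∞ this diverges to -∞.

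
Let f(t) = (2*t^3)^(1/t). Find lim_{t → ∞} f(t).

1

Base → ∞ and exponent → 0: an ∞^0 form.
Take logs: (1/t)·ln(2·t^3) = (ln 2 + 3·ln t)/t → 0.
So the limit is e^0 = 1.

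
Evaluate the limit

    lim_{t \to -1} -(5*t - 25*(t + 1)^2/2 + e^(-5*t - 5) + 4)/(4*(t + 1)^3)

Direct substitution gives 0/0.
Apply L'Hôpital: lim (-25*t - 5*e^(-5*t - 5) - 20)/(-12*(t + 1)^2), still 0/0.
Apply L'Hôpital: lim (25*e^(-5*t - 5) - 25)/(-24*t - 24), still 0/0.
After 3 applications of L'Hôpital's rule the quotient is (-125*e^(-5*t - 5))/(-24); substituting t = -1 gives 125/24.

125/24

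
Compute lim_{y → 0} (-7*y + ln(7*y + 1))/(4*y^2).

Direct substitution gives 0/0.
Apply L'Hôpital: lim (-7 + 7/(7*y + 1))/(8*y), still 0/0.
After 2 applications of L'Hôpital's rule the quotient is (-49/(7*y + 1)^2)/(8); substituting y = 0 gives -49/8.

-49/8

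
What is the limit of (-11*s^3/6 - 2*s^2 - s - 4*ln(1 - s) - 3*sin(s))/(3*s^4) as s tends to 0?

1/3

Substitution gives 0/0 (the numerator vanishes to order 4).
Expand each term to order s^4: the coefficient of s^4 in -4·ln(1 - s) is 1 and in -3·sin(s) is 0.
Lower-order terms cancel with the polynomial part, so the numerator is (1)·s^4 + o(s^4), and the limit is (1)/(3) = 1/3.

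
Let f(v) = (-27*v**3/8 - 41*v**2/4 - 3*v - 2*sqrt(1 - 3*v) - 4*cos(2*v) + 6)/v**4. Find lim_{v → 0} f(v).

Substitution gives 0/0; apply L'Hôpital's rule 4 times.
After differentiating numerator and denominator 4 times the quotient is (-64*cos(2*v) + 1215/(8*(1 - 3*v)^(7/2)))/(24); at v = 0 this is 703/192.

703/192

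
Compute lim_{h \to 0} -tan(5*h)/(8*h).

Substitution gives 0/0.
Since tan(u)/u → 1 as u → 0, tan(5h)/(5h) → 1 and the limit is 5/(-8) = -5/8.

-5/8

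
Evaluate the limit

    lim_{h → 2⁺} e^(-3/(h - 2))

0

As h → 2⁺, -3/(h - 2) → −∞, so e^(-3/(h - 2)) → 0.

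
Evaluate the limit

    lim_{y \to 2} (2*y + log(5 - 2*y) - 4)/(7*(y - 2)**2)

Direct substitution gives 0/0.
Apply L'Hôpital: lim (2 - 2/(5 - 2*y))/(14*y - 28), still 0/0.
After 2 applications of L'Hôpital's rule the quotient is (-4/(5 - 2*y)^2)/(14); substituting y = 2 gives -2/7.

-2/7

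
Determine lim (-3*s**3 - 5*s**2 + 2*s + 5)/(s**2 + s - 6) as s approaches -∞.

The numerator has higher degree (3 > 2); the quotient behaves like (-3/(1))·s^1 for large |s|.
As s → −∞ this diverges to ∞.

∞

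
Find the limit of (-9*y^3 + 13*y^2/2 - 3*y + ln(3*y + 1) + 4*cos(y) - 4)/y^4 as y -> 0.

Substitution gives 0/0; apply L'Hôpital's rule 4 times.
After differentiating numerator and denominator 4 times the quotient is (4*cos(y) - 486/(3*y + 1)^4)/(24); at y = 0 this is -241/12.

-241/12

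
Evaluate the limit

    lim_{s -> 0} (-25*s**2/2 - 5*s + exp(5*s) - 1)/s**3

125/6

Direct substitution gives 0/0.
Apply L'Hôpital: lim (-25*s + 5*e^(5*s) - 5)/(3*s^2), still 0/0.
Apply L'Hôpital: lim (25*e^(5*s) - 25)/(6*s), still 0/0.
After 3 applications of L'Hôpital's rule the quotient is (125*e^(5*s))/(6); substituting s = 0 gives 125/6.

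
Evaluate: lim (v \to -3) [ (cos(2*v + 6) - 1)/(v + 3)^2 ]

-2

Direct substitution gives 0/0.
Apply L'Hôpital: lim (-2*sin(2*v + 6))/(2*v + 6), still 0/0.
After 2 applications of L'Hôpital's rule the quotient is (-4*cos(2*v + 6))/(2); substituting v = -3 gives -2.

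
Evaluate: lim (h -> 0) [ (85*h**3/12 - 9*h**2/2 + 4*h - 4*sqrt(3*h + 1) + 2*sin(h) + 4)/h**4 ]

405/32

Substitution gives 0/0; apply L'Hôpital's rule 4 times.
After differentiating numerator and denominator 4 times the quotient is (2*sin(h) + 1215/(4*(3*h + 1)^(7/2)))/(24); at h = 0 this is 405/32.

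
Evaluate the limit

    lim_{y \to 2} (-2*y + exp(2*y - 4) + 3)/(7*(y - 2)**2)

2/7

Direct substitution gives 0/0.
Apply L'Hôpital: lim (2*e^(2*y - 4) - 2)/(14*y - 28), still 0/0.
After 2 applications of L'Hôpital's rule the quotient is (4*e^(2*y - 4))/(14); substituting y = 2 gives 2/7.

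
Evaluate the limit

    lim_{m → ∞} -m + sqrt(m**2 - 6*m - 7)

An ∞ − ∞ form. Rationalising with the conjugate, the difference becomes (-6m - 7) / (√(m^2 - 6*m - 7) + m).
For large m the denominator behaves like 2·m, so the quotient tends to -6/2 = -3.

-3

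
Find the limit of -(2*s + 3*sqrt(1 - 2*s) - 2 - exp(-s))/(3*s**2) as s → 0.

2/3

Substitution gives 0/0; apply L'Hôpital's rule 2 times.
After differentiating numerator and denominator 2 times the quotient is (-e^(-s) - 3/(1 - 2*s)^(3/2))/(-6); at s = 0 this is 2/3.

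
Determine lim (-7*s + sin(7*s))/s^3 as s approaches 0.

-343/6

Direct substitution gives 0/0.
Apply L'Hôpital: lim (7*cos(7*s) - 7)/(3*s^2), still 0/0.
Apply L'Hôpital: lim (-49*sin(7*s))/(6*s), still 0/0.
After 3 applications of L'Hôpital's rule the quotient is (-343*cos(7*s))/(6); substituting s = 0 gives -343/6.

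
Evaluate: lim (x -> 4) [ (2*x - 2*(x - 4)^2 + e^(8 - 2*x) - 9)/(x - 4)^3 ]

Direct substitution gives 0/0.
Apply L'Hôpital: lim (-4*x - 2*e^(8 - 2*x) + 18)/(3*(x - 4)^2), still 0/0.
Apply L'Hôpital: lim (4*e^(8 - 2*x) - 4)/(6*x - 24), still 0/0.
After 3 applications of L'Hôpital's rule the quotient is (-8*e^(8 - 2*x))/(6); substituting x = 4 gives -4/3.

-4/3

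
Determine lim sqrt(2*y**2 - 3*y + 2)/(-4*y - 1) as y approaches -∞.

√(2)/4

For large |y|, √(2*y^2 - 3*y + 2) ≈ √2·|y| and the denominator ≈ -4y.
Since y → −∞, |y| = −y, giving −√2/(-4) = √(2)/4.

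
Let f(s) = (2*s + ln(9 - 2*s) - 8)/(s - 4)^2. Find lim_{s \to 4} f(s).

-2

Direct substitution gives 0/0.
Apply L'Hôpital: lim (2 - 2/(9 - 2*s))/(2*s - 8), still 0/0.
After 2 applications of L'Hôpital's rule the quotient is (-4/(9 - 2*s)^2)/(2); substituting s = 4 gives -2.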